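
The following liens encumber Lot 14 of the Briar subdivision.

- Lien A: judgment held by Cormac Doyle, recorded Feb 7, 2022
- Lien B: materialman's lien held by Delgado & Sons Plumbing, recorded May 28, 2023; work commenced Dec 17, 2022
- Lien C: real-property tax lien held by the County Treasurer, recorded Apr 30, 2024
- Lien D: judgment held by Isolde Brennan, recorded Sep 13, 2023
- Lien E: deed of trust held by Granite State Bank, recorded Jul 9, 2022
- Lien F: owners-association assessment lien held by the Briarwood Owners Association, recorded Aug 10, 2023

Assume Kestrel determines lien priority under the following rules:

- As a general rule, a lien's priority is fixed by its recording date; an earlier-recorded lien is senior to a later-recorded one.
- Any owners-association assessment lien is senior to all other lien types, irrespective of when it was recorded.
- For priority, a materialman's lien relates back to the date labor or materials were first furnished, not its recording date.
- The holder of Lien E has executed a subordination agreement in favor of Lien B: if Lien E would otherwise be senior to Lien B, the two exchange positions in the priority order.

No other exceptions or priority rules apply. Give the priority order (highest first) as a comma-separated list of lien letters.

First, effective dates: B's effective date is Dec 17, 2022, when work began.
F is an owners-association assessment lien, so it outranks all other liens regardless of date.
Ordering the rest by effective date: A (Feb 7, 2022), E (Jul 9, 2022), B (Dec 17, 2022), D (Sep 13, 2023), C (Apr 30, 2024).
E would otherwise be senior to B, so under the subordination agreement E and B exchange positions.

F, A, B, E, D, C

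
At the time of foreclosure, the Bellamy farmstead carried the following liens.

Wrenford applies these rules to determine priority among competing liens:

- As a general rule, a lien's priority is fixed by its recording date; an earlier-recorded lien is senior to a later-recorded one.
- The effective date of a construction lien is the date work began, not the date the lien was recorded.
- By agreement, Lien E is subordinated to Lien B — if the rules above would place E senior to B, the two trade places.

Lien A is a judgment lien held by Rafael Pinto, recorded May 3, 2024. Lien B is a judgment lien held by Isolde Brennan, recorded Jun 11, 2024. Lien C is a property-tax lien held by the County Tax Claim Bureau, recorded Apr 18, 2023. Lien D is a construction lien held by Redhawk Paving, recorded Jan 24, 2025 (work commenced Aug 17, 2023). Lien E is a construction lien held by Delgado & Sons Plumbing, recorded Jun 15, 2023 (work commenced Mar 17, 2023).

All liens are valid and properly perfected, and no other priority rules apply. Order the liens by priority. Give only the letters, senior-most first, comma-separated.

B, C, D, A, E

Effective dates after the stated exceptions: D is treated as recorded Aug 17, 2023, the work-commencement date; E is treated as recorded Mar 17, 2023, the work-commencement date.
Ordering by effective date: E (Mar 17, 2023), C (Apr 18, 2023), D (Aug 17, 2023), A (May 3, 2024), B (Jun 11, 2024).
Because E would otherwise rank above B, the subordination swaps them.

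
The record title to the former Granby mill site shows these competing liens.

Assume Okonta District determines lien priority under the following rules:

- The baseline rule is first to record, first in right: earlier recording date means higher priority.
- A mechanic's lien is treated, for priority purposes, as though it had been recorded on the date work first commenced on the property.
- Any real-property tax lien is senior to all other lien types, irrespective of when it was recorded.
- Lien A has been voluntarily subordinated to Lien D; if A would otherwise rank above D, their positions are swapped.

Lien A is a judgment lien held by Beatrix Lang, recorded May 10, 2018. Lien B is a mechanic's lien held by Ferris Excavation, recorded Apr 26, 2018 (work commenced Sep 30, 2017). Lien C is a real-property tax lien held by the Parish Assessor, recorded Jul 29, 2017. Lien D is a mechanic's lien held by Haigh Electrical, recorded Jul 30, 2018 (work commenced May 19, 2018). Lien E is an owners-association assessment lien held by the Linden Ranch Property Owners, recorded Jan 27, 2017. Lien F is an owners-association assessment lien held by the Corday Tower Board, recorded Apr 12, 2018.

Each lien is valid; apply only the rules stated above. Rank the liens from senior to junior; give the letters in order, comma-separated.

First, effective dates: B relates back to Sep 30, 2017 (work commenced); D relates back to May 19, 2018 (work commenced).
C is a real-property tax lien and takes priority over every other lien.
Among the remaining liens, by effective date: E (Jan 27, 2017), B (Sep 30, 2017), F (Apr 12, 2018), A (May 10, 2018), D (May 19, 2018).
A is senior to D before the subordination, so the two trade places.

C, E, B, F, D, A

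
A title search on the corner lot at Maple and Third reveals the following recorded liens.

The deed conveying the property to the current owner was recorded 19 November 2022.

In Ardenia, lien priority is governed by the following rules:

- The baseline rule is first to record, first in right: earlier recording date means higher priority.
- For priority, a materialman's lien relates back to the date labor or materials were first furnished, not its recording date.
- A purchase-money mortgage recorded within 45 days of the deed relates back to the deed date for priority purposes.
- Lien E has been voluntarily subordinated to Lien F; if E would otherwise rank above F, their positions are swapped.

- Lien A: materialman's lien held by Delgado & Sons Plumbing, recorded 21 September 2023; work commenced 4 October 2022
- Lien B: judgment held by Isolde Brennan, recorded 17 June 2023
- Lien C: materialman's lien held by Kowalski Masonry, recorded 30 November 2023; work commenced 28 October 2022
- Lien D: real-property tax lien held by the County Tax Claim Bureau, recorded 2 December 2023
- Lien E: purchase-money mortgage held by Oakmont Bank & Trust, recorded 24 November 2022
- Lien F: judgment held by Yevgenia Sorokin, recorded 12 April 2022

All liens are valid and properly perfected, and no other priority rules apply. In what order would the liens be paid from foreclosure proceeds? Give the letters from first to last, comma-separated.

F, A, C, E, B, D

First, effective dates: A is treated as recorded 4 October 2022, the work-commencement date; C's effective date is 28 October 2022, when work began; E was recorded within the 45-day window, so its effective date is the deed date 19 November 2022.
By effective date: F (12 April 2022), A (4 October 2022), C (28 October 2022), E (19 November 2022), B (17 June 2023), D (2 December 2023).
Since E is not senior to F, the subordination leaves the order unchanged.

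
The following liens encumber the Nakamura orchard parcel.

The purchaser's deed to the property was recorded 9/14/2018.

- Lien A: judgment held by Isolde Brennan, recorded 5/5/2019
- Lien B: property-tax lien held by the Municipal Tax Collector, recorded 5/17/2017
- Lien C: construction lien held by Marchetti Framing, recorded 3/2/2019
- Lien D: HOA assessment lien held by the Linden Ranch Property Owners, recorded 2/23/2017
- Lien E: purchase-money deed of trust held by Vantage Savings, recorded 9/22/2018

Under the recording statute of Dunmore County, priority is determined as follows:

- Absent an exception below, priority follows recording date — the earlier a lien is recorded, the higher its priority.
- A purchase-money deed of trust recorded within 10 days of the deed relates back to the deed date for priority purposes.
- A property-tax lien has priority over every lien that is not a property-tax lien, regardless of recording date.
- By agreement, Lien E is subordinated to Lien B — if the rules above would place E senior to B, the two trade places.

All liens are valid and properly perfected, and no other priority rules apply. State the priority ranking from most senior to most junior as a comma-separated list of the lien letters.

B, D, E, C, A

Effective dates after the stated exceptions: E's effective date is the deed date, 9/14/2018.
B is a property-tax lien, so it outranks all other liens regardless of date.
Remaining liens by effective date: D (2/23/2017), E (9/14/2018), C (3/2/2019), A (5/5/2019).
Since E is not senior to B, the subordination leaves the order unchanged.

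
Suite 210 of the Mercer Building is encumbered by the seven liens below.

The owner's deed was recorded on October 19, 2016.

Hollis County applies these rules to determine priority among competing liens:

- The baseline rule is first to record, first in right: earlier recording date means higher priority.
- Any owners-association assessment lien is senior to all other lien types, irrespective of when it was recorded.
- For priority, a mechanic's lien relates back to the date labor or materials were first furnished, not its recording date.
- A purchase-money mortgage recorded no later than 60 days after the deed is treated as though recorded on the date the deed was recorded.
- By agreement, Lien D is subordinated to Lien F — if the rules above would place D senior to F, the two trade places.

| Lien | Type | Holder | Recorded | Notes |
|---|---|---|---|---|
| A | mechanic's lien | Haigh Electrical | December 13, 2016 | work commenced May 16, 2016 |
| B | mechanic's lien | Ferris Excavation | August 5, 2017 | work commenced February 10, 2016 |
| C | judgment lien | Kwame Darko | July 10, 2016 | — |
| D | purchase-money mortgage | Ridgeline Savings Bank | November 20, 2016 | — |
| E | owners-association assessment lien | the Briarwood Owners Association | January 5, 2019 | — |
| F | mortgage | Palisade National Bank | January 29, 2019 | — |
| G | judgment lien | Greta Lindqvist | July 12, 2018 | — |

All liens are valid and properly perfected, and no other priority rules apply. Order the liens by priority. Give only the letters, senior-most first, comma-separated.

Effective dates: A is treated as recorded May 16, 2016, the work-commencement date; B's effective date is February 10, 2016, when work began; D was recorded within the 60-day window, so its effective date is the deed date October 19, 2016.
E is an owners-association assessment lien and takes priority over every other lien.
Ordering the rest by effective date: B (February 10, 2016), A (May 16, 2016), C (July 10, 2016), D (October 19, 2016), G (July 12, 2018), F (January 29, 2019).
Because D would otherwise rank above F, the subordination swaps them.

E, B, A, C, F, G, D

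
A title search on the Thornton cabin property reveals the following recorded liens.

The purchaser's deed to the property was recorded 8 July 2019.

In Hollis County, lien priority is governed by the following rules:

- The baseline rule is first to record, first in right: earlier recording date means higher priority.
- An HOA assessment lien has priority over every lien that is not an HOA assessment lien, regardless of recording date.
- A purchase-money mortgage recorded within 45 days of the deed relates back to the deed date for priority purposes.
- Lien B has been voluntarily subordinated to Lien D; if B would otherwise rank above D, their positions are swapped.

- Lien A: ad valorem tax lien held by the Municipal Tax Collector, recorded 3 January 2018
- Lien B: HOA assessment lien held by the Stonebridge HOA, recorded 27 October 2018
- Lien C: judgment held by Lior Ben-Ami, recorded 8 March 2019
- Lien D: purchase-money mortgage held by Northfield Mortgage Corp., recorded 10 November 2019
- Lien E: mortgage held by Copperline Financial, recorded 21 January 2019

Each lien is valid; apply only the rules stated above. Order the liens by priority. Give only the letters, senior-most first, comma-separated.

D, A, E, C, B

Adjusting effective dates: D was recorded 125 days after the deed — beyond 45 days — so no relation-back applies.
B is an HOA assessment lien, so it outranks all other liens regardless of date.
Remaining liens by effective date: A (3 January 2018), E (21 January 2019), C (8 March 2019), D (10 November 2019).
The subordination applies — B was senior to D — so B and D swap.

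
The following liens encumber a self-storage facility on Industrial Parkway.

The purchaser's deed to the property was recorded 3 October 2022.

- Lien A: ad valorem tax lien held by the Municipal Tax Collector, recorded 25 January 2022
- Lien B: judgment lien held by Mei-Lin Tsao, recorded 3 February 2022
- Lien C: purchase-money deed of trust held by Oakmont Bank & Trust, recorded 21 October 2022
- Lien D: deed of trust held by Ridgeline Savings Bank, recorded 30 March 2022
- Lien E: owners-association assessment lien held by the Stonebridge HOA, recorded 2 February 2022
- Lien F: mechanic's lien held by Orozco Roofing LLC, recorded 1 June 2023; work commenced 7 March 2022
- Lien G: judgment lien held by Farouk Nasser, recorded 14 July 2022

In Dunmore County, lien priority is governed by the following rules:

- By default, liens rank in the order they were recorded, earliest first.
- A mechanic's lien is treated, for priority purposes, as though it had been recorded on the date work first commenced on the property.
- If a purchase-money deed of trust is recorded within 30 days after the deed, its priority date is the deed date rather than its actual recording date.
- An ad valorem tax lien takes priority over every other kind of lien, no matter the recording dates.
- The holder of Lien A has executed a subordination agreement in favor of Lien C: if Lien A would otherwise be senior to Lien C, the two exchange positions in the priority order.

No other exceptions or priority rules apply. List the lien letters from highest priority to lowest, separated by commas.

Effective dates: C's effective date is the deed date, 3 October 2022; F's effective date is 7 March 2022, when work began.
A, as an ad valorem tax lien, has superpriority and ranks first.
The other liens, earliest effective date first: E (2 February 2022), B (3 February 2022), F (7 March 2022), D (30 March 2022), G (14 July 2022), C (3 October 2022).
Because A would otherwise rank above C, the subordination swaps them.

C, E, B, F, D, G, A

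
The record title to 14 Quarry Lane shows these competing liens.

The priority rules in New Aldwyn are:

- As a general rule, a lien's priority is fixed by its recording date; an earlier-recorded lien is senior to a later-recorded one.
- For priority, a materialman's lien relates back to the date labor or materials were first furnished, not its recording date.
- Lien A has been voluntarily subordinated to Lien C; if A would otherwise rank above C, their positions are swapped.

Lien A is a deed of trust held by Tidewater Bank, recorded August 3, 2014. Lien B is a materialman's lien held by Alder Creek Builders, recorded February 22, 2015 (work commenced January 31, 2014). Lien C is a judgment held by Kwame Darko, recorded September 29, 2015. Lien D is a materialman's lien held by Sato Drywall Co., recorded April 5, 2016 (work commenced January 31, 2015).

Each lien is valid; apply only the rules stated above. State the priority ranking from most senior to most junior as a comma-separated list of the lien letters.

B, C, D, A

Effective dates: B is treated as recorded January 31, 2014, the work-commencement date; D's effective date is January 31, 2015, when work began.
By effective date: B (January 31, 2014), A (August 3, 2014), D (January 31, 2015), C (September 29, 2015).
The subordination applies — A was senior to C — so A and C swap.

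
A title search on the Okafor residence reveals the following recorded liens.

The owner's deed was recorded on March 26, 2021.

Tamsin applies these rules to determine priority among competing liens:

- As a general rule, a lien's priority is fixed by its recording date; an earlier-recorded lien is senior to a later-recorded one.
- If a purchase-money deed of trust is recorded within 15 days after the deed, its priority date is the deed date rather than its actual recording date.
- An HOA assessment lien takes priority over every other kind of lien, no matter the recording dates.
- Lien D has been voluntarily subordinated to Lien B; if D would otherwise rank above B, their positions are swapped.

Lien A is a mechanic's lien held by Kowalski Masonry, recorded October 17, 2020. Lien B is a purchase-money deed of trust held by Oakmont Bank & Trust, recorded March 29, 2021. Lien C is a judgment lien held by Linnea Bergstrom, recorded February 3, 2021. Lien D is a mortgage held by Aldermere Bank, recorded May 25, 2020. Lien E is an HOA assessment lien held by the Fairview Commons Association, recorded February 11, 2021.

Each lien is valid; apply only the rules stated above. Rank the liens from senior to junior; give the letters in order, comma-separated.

First, effective dates: B was recorded within the 15-day window, so its effective date is the deed date March 26, 2021.
E, as an HOA assessment lien, has superpriority and ranks first.
Ordering the rest by effective date: D (May 25, 2020), A (October 17, 2020), C (February 3, 2021), B (March 26, 2021).
The subordination applies — D was senior to B — so D and B swap.

E, B, A, C, D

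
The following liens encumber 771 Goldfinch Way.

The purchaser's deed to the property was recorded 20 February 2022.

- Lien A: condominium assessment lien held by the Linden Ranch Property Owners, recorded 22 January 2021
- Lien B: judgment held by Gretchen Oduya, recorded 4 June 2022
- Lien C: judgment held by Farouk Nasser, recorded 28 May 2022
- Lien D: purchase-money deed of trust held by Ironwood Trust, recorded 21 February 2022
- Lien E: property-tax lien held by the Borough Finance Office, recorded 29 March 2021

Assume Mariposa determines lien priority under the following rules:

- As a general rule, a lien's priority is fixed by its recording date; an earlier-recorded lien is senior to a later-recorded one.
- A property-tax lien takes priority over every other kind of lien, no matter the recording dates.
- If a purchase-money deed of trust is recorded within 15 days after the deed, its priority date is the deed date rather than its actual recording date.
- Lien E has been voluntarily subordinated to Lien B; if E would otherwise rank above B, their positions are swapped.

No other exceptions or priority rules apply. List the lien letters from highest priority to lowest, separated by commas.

B, A, D, C, E

Effective dates: D was recorded within the 15-day window, so its effective date is the deed date 20 February 2022.
As a property-tax lien, E is senior to every other lien.
The other liens, earliest effective date first: A (22 January 2021), D (20 February 2022), C (28 May 2022), B (4 June 2022).
Because E would otherwise rank above B, the subordination swaps them.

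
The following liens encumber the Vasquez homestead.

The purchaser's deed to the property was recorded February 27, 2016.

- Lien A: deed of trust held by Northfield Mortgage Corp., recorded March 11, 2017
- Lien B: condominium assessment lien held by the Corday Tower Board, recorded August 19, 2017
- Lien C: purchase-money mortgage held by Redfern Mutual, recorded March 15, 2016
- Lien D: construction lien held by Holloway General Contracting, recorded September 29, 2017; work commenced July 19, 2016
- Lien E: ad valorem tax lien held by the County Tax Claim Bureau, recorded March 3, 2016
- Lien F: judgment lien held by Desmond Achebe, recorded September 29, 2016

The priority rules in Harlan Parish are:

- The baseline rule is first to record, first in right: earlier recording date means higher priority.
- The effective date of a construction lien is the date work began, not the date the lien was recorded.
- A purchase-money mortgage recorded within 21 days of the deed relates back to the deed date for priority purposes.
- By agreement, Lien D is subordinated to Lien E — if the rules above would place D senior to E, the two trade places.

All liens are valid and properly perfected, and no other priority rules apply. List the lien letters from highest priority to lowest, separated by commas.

First, effective dates: C was recorded within the 21-day window, so its effective date is the deed date February 27, 2016; D is treated as recorded July 19, 2016, the work-commencement date.
Ordering by effective date: C (February 27, 2016), E (March 3, 2016), D (July 19, 2016), F (September 29, 2016), A (March 11, 2017), B (August 19, 2017).
D already ranks below E; the subordination has no effect.

C, E, D, F, A, B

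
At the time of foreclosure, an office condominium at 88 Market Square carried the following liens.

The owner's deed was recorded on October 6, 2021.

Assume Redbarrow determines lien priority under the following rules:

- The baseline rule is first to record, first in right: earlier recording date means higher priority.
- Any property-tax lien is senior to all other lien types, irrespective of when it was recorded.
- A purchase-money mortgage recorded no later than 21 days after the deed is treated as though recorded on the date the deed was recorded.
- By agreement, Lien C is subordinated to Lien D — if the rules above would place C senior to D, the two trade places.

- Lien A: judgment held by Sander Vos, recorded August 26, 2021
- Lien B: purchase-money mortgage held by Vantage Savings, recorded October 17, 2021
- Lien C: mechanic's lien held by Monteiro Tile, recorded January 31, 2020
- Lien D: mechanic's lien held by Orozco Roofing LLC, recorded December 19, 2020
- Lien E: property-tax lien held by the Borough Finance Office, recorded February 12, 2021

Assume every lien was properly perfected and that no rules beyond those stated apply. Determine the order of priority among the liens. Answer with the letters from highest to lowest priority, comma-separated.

First, effective dates: B was recorded within the 21-day window, so its effective date is the deed date October 6, 2021.
E is a property-tax lien and takes priority over every other lien.
The other liens, earliest effective date first: C (January 31, 2020), D (December 19, 2020), A (August 26, 2021), B (October 6, 2021).
Because C would otherwise rank above D, the subordination swaps them.

E, D, C, A, B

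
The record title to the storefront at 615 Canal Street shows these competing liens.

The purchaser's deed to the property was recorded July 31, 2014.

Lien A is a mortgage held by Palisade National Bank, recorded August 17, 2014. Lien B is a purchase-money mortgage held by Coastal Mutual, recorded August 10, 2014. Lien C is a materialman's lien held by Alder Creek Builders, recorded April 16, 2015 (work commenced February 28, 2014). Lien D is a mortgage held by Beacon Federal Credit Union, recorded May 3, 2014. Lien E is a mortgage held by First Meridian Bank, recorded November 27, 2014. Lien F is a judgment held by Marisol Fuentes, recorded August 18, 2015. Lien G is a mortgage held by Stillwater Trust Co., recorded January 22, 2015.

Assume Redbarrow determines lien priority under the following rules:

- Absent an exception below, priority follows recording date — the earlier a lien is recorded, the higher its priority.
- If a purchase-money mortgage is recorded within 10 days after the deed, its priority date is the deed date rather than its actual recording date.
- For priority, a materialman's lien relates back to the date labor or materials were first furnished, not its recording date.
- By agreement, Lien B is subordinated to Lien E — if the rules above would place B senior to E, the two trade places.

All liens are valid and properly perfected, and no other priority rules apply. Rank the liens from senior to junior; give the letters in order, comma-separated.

C, D, E, A, B, G, F

Effective dates after the stated exceptions: B was recorded within the 10-day window, so its effective date is the deed date July 31, 2014; C's effective date is February 28, 2014, when work began.
Sorted by effective date: C (February 28, 2014), D (May 3, 2014), B (July 31, 2014), A (August 17, 2014), E (November 27, 2014), G (January 22, 2015), F (August 18, 2015).
Because B would otherwise rank above E, the subordination swaps them.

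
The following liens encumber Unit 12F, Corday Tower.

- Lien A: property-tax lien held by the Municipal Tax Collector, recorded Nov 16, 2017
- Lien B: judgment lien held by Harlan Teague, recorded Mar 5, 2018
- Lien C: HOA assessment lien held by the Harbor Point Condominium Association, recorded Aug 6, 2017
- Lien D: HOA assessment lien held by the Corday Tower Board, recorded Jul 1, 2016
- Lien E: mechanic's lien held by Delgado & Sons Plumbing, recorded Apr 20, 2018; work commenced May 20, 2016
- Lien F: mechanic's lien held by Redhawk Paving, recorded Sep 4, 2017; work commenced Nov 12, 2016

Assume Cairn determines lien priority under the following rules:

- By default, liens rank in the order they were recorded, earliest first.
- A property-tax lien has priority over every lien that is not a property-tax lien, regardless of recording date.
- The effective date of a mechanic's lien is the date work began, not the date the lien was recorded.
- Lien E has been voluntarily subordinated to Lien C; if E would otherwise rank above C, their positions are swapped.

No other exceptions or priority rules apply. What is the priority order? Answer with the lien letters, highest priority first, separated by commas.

A, C, D, F, E, B

First, effective dates: E relates back to May 20, 2016 (work commenced); F's effective date is Nov 12, 2016, when work began.
A is a property-tax lien, so it outranks all other liens regardless of date.
Ordering the rest by effective date: E (May 20, 2016), D (Jul 1, 2016), F (Nov 12, 2016), C (Aug 6, 2017), B (Mar 5, 2018).
Because E would otherwise rank above C, the subordination swaps them.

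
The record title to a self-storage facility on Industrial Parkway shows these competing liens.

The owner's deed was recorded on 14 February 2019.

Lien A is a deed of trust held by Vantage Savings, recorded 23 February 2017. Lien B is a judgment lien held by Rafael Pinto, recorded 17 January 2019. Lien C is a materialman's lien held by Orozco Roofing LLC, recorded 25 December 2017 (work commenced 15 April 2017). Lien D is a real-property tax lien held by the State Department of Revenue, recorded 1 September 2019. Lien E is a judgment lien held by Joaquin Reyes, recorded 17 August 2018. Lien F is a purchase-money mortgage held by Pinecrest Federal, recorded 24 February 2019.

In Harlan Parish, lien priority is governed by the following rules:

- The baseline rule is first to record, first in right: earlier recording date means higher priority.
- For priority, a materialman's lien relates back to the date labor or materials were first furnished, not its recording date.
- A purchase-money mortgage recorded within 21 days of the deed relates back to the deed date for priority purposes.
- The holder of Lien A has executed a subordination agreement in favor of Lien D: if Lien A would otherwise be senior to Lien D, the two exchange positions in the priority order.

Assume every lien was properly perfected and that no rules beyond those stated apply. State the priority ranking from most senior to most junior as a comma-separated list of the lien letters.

D, C, E, B, F, A

First, effective dates: C's effective date is 15 April 2017, when work began; F was recorded within the 21-day window, so its effective date is the deed date 14 February 2019.
By effective date: A (23 February 2017), C (15 April 2017), E (17 August 2018), B (17 January 2019), F (14 February 2019), D (1 September 2019).
Because A would otherwise rank above D, the subordination swaps them.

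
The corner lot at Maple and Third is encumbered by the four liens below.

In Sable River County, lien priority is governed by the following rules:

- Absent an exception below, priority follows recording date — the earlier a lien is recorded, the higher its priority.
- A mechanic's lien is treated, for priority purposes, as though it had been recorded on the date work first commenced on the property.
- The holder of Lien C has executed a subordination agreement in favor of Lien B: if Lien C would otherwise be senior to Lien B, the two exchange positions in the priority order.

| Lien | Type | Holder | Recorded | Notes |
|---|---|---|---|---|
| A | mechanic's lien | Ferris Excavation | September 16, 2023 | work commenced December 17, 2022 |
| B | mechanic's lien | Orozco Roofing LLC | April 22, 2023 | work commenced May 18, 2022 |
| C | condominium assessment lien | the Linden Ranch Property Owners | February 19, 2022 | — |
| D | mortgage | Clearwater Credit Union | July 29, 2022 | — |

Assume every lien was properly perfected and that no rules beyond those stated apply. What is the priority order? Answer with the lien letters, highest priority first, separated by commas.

B, C, D, A

Effective dates after the stated exceptions: A is treated as recorded December 17, 2022, the work-commencement date; B is treated as recorded May 18, 2022, the work-commencement date.
Sorted by effective date: C (February 19, 2022), B (May 18, 2022), D (July 29, 2022), A (December 17, 2022).
C is senior to B before the subordination, so the two trade places.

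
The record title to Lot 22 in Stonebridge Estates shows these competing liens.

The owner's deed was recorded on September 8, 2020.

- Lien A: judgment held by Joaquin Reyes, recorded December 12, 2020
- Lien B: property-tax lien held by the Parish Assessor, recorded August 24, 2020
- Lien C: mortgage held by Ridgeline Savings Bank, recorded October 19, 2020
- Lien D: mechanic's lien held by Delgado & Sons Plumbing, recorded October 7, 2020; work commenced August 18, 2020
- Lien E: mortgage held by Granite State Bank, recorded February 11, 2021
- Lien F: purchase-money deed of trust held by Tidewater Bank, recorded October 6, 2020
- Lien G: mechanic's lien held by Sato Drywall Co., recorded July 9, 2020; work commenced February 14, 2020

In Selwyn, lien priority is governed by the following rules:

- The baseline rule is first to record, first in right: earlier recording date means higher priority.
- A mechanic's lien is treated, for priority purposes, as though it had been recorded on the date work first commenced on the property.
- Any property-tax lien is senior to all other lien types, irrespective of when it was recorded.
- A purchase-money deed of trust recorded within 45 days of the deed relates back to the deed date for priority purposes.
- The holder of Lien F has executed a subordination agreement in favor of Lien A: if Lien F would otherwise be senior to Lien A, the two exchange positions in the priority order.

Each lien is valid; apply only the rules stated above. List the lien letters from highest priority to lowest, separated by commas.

B, G, D, A, C, F, E

First, effective dates: D's effective date is August 18, 2020, when work began; F relates back to the deed date September 8, 2020; G is treated as recorded February 14, 2020, the work-commencement date.
As a property-tax lien, B is senior to every other lien.
Ordering the rest by effective date: G (February 14, 2020), D (August 18, 2020), F (September 8, 2020), C (October 19, 2020), A (December 12, 2020), E (February 11, 2021).
Because F would otherwise rank above A, the subordination swaps them.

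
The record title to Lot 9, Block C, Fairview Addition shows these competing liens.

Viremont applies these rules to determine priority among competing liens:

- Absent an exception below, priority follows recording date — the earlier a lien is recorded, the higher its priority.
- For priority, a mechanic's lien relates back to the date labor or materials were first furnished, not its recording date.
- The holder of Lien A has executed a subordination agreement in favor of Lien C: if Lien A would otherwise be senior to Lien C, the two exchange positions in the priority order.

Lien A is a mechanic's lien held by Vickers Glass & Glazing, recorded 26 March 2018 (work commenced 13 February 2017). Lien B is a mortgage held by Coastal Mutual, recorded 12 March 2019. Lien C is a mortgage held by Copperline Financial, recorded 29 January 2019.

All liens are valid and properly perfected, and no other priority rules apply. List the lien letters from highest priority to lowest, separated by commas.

Effective dates: A relates back to 13 February 2017 (work commenced).
Sorted by effective date: A (13 February 2017), C (29 January 2019), B (12 March 2019).
The subordination applies — A was senior to C — so A and C swap.

C, A, B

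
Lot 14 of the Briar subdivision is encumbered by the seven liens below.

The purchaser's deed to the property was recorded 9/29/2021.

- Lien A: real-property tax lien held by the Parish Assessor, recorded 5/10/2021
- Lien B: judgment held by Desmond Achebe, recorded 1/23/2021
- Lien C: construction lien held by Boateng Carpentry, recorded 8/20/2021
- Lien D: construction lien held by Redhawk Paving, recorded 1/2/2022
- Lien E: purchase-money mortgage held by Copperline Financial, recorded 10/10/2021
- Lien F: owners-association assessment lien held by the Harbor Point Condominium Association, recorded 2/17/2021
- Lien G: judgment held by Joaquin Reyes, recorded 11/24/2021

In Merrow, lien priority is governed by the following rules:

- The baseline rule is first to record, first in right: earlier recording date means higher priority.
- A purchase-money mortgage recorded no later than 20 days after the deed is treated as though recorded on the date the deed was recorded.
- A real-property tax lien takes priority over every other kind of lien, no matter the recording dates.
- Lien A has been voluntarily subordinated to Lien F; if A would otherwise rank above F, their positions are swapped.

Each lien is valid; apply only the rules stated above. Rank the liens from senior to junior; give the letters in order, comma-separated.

Adjusting effective dates: E relates back to the deed date 9/29/2021.
A is a real-property tax lien and takes priority over every other lien.
Remaining liens by effective date: B (1/23/2021), F (2/17/2021), C (8/20/2021), E (9/29/2021), G (11/24/2021), D (1/2/2022).
A is senior to F before the subordination, so the two trade places.

F, B, A, C, E, G, D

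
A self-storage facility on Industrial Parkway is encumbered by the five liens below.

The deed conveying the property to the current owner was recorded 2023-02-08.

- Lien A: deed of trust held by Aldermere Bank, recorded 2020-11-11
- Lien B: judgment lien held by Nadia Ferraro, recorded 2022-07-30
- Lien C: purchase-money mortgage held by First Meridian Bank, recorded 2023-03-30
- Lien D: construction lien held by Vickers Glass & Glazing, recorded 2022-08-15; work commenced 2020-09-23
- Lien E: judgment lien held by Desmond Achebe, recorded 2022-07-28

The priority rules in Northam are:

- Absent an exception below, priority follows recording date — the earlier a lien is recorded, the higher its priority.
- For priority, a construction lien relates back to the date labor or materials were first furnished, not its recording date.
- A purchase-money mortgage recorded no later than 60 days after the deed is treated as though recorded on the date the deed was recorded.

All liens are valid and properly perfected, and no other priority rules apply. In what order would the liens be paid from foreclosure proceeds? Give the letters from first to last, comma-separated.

D, A, E, B, C

Effective dates: C's effective date is the deed date, 2023-02-08; D relates back to 2020-09-23 (work commenced).
By effective date, earliest first: D (2020-09-23), A (2020-11-11), E (2022-07-28), B (2022-07-30), C (2023-02-08).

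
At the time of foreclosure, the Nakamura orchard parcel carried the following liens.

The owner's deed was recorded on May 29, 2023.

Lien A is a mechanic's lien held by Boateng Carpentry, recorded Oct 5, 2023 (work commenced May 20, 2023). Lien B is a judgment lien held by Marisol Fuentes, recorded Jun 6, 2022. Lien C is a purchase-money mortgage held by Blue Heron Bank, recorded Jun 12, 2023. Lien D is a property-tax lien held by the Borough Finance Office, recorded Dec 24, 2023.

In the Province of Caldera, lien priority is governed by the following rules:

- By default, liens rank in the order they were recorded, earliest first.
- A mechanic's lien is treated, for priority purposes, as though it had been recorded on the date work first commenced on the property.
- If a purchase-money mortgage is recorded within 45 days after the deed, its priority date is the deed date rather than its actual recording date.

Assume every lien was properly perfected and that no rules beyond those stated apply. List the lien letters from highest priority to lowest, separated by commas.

B, A, C, D

Effective dates: A relates back to May 20, 2023 (work commenced); C relates back to the deed date May 29, 2023.
Ordering by effective date: B (Jun 6, 2022), A (May 20, 2023), C (May 29, 2023), D (Dec 24, 2023).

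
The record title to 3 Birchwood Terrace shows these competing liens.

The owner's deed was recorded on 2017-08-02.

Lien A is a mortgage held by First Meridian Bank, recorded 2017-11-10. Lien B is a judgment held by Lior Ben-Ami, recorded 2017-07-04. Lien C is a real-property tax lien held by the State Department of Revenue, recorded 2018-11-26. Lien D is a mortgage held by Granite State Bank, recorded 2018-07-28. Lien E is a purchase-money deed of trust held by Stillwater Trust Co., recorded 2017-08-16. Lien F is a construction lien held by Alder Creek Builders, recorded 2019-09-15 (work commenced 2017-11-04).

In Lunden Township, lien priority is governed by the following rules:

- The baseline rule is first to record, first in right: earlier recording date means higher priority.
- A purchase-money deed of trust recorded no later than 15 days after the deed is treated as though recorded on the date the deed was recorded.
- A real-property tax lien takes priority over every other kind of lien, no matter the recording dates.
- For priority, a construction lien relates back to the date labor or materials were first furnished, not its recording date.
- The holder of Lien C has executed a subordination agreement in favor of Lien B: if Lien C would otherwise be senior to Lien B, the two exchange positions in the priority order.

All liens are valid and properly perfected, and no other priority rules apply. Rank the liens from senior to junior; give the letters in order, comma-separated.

Effective dates: E relates back to the deed date 2017-08-02; F is treated as recorded 2017-11-04, the work-commencement date.
As a real-property tax lien, C is senior to every other lien.
Among the remaining liens, by effective date: B (2017-07-04), E (2017-08-02), F (2017-11-04), A (2017-11-10), D (2018-07-28).
The subordination applies — C was senior to B — so C and B swap.

B, C, E, F, A, D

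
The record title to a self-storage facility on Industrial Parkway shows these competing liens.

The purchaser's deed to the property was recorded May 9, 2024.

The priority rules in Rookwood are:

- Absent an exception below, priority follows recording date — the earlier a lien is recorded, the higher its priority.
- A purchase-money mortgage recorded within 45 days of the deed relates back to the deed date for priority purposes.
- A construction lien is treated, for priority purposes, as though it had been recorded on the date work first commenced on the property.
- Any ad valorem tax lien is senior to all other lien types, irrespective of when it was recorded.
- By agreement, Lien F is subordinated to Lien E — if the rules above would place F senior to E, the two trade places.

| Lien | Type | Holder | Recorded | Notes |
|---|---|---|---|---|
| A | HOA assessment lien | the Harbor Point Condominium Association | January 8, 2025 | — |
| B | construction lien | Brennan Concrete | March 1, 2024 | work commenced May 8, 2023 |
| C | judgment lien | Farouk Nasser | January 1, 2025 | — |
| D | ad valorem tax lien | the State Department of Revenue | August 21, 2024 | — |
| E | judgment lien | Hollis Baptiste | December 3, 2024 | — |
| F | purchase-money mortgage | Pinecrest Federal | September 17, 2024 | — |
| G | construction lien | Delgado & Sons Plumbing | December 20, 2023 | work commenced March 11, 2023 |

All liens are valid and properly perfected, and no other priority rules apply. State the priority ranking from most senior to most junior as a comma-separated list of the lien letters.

D, G, B, E, F, C, A

First, effective dates: B relates back to May 8, 2023 (work commenced); F missed the 45-day window (131 days after the deed), so its recording date stands; G's effective date is March 11, 2023, when work began.
As an ad valorem tax lien, D is senior to every other lien.
Among the remaining liens, by effective date: G (March 11, 2023), B (May 8, 2023), F (September 17, 2024), E (December 3, 2024), C (January 1, 2025), A (January 8, 2025).
F would otherwise be senior to E, so under the subordination agreement F and E exchange positions.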